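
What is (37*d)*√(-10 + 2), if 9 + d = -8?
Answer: -1258*I*√2 ≈ -1779.1*I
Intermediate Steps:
d = -17 (d = -9 - 8 = -17)
(37*d)*√(-10 + 2) = (37*(-17))*√(-10 + 2) = -1258*I*√2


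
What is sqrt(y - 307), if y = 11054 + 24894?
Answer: sqrt(35641) ≈ 188.79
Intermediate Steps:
y = 35948
sqrt(y - 307) = sqrt(35948 - 307) = sqrt(35641)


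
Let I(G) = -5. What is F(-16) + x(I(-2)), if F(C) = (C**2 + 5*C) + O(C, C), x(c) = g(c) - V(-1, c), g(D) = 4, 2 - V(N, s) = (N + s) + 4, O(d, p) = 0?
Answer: 176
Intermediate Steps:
V(N, s) = -2 - N - s (V(N, s) = 2 - ((N + s) + 4) = 2 - (4 + N + s) = 2 + (-4 - N - s) = -2 - N - s)
x(c) = 5 + c (x(c) = 4 - (-2 - 1*(-1) - c) = 4 - (-2 + 1 - c) = 4 - (-1 - c) = 4 + (1 + c) = 5 + c)
F(C) = C**2 + 5*C (F(C) = (C**2 + 5*C) + 0 = C**2 + 5*C)
F(-16) + x(I(-2)) = -16*(5 - 16) + (5 - 5) = -16*(-11) + 0 = 176 + 0 = 176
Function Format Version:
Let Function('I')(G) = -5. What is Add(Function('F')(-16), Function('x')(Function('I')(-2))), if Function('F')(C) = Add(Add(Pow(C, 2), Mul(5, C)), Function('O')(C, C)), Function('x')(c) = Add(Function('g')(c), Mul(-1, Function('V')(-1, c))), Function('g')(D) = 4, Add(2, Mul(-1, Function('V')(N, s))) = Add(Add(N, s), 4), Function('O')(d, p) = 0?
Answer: 176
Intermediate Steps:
Function('V')(N, s) = Add(-2, Mul(-1, N), Mul(-1, s)) (Function('V')(N, s) = Add(2, Mul(-1, Add(Add(N, s), 4))) = Add(2, Mul(-1, Add(4, N, s))) = Add(2, Add(-4, Mul(-1, N), Mul(-1, s))) = Add(-2, Mul(-1, N), Mul(-1, s)))
Function('x')(c) = Add(5, c) (Function('x')(c) = Add(4, Mul(-1, Add(-2, Mul(-1, -1), Mul(-1, c)))) = Add(4, Mul(-1, Add(-2, 1, Mul(-1, c)))) = Add(4, Mul(-1, Add(-1, Mul(-1, c)))) = Add(4, Add(1, c)) = Add(5, c))
Function('F')(C) = Add(Pow(C, 2), Mul(5, C)) (Function('F')(C) = Add(Add(Pow(C, 2), Mul(5, C)), 0) = Add(Pow(C, 2), Mul(5, C)))
Add(Function('F')(-16), Function('x')(Function('I')(-2))) = Add(Mul(-16, Add(5, -16)), Add(5, -5)) = Add(Mul(-16, -11), 0) = Add(176, 0) = 176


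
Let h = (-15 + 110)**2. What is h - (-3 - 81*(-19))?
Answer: 7489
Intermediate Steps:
h = 9025 (h = 95**2 = 9025)
h - (-3 - 81*(-19)) = 9025 - (-3 - 81*(-19)) = 9025 - (-3 + 1539) = 9025 - 1*1536 = 9025 - 1536 = 7489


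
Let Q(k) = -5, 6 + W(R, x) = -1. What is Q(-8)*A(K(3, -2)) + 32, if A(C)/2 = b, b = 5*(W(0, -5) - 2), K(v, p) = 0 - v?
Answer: 482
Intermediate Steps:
K(v, p) = -v
W(R, x) = -7 (W(R, x) = -6 - 1 = -7)
b = -45 (b = 5*(-7 - 2) = 5*(-9) = -45)
A(C) = -90 (A(C) = 2*(-45) = -90)
Q(-8)*A(K(3, -2)) + 32 = -5*(-90) + 32 = 450 + 32 = 482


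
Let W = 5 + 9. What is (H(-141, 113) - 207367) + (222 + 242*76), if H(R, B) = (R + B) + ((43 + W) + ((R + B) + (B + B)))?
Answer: -188526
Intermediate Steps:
W = 14
H(R, B) = 57 + 2*R + 4*B (H(R, B) = (R + B) + ((43 + 14) + ((R + B) + (B + B))) = (B + R) + (57 + ((B + R) + 2*B)) = (B + R) + (57 + (R + 3*B)) = (B + R) + (57 + R + 3*B) = 57 + 2*R + 4*B)
(H(-141, 113) - 207367) + (222 + 242*76) = ((57 + 2*(-141) + 4*113) - 207367) + (222 + 242*76) = ((57 - 282 + 452) - 207367) + (222 + 18392) = (227 - 207367) + 18614 = -207140 + 18614 = -188526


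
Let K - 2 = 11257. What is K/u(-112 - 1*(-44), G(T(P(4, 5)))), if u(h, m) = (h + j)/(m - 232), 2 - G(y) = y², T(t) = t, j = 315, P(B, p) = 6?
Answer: -157626/13 ≈ -12125.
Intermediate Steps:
K = 11259 (K = 2 + 11257 = 11259)
G(y) = 2 - y²
u(h, m) = (315 + h)/(-232 + m) (u(h, m) = (h + 315)/(m - 232) = (315 + h)/(-232 + m))
K/u(-112 - 1*(-44), G(T(P(4, 5)))) = 11259/(((315 + (-112 - 1*(-44)))/(-232 + (2 - 1*6²)))) = 11259/(((315 + (-112 + 44))/(-232 + (2 - 1*36)))) = 11259/(((315 - 68)/(-232 + (2 - 36)))) = 11259/((247/(-232 - 34))) = 11259/((247/(-266))) = 11259/((-1/266*247)) = 11259/(-13/14) = 11259*(-14/13) = -157626/13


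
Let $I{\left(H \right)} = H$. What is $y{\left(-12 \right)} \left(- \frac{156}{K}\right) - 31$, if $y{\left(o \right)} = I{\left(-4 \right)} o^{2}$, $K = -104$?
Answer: $-895$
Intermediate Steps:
$y{\left(o \right)} = - 4 o^{2}$
$y{\left(-12 \right)} \left(- \frac{156}{K}\right) - 31 = - 4 \left(-12\right)^{2} \left(- \frac{156}{-104}\right) - 31 = \left(-4\right) 144 \left(\left(-156\right) \left(- \frac{1}{104}\right)\right) - 31 = \left(-576\right) \frac{3}{2} - 31 = -864 - 31 = -895$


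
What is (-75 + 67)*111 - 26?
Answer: -914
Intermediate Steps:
(-75 + 67)*111 - 26 = -8*111 - 26 = -888 - 26 = -914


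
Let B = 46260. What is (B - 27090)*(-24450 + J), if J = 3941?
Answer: -393157530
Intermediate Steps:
(B - 27090)*(-24450 + J) = (46260 - 27090)*(-24450 + 3941) = 19170*(-20509) = -393157530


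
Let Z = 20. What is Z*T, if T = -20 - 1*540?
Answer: -11200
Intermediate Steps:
T = -560 (T = -20 - 540 = -560)
Z*T = 20*(-560) = -11200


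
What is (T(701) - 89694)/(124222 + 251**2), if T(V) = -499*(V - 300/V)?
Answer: -307934893/131243323 ≈ -2.3463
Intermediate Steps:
T(V) = -499*V + 149700/V
(T(701) - 89694)/(124222 + 251**2) = ((-499*701 + 149700/701) - 89694)/(124222 + 251**2) = ((-349799 + 149700*(1/701)) - 89694)/(124222 + 63001) = ((-349799 + 149700/701) - 89694)/187223 = (-245059399/701 - 89694)*(1/187223) = -307934893/701*1/187223 = -307934893/131243323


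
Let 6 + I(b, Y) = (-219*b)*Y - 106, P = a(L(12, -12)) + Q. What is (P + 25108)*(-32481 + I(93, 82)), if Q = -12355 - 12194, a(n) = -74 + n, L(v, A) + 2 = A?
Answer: -801965577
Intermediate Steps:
L(v, A) = -2 + A
Q = -24549
P = -24637 (P = (-74 + (-2 - 12)) - 24549 = (-74 - 14) - 24549 = -88 - 24549 = -24637)
I(b, Y) = -112 - 219*Y*b (I(b, Y) = -6 + ((-219*b)*Y - 106) = -6 + (-219*Y*b - 106) = -6 + (-106 - 219*Y*b) = -112 - 219*Y*b)
(P + 25108)*(-32481 + I(93, 82)) = (-24637 + 25108)*(-32481 + (-112 - 219*82*93)) = 471*(-32481 + (-112 - 1670094)) = 471*(-32481 - 1670206) = 471*(-1702687) = -801965577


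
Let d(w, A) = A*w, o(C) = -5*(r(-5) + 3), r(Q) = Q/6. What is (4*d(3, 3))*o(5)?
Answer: -390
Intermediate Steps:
r(Q) = Q/6 (r(Q) = Q*(⅙) = Q/6)
o(C) = -65/6 (o(C) = -5*((⅙)*(-5) + 3) = -5*(-⅚ + 3) = -5*13/6 = -65/6)
(4*d(3, 3))*o(5) = (4*(3*3))*(-65/6) = (4*9)*(-65/6) = 36*(-65/6) = -390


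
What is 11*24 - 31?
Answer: 233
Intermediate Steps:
11*24 - 31 = 264 - 31 = 233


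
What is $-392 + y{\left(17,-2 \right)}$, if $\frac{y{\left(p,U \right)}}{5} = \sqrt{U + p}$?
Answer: $-392 + 5 \sqrt{15} \approx -372.64$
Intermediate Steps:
$y{\left(p,U \right)} = 5 \sqrt{U + p}$
$-392 + y{\left(17,-2 \right)} = -392 + 5 \sqrt{-2 + 17} = -392 + 5 \sqrt{15}$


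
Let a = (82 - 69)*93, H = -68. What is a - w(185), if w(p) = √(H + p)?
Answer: 1209 - 3*√13 ≈ 1198.2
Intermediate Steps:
w(p) = √(-68 + p)
a = 1209 (a = 13*93 = 1209)
a - w(185) = 1209 - √(-68 + 185) = 1209 - √117 = 1209 - 3*√13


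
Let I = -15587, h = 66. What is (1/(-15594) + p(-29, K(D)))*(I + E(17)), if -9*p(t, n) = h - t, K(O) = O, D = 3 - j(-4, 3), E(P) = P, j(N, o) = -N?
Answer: 427148245/2599 ≈ 1.6435e+5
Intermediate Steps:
D = -1 (D = 3 - (-1)*(-4) = 3 - 1*4 = 3 - 4 = -1)
p(t, n) = -22/3 + t/9 (p(t, n) = -(66 - t)/9 = -22/3 + t/9)
(1/(-15594) + p(-29, K(D)))*(I + E(17)) = (1/(-15594) + (-22/3 + (⅑)*(-29)))*(-15587 + 17) = (-1/15594 + (-22/3 - 29/9))*(-15570) = (-1/15594 - 95/9)*(-15570) = -493813/46782*(-15570) = 427148245/2599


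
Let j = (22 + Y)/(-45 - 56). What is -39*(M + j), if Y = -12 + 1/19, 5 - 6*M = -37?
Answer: -516438/1919 ≈ -269.12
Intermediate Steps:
M = 7 (M = 5/6 - 1/6*(-37) = 5/6 + 37/6 = 7)
Y = -227/19 (Y = -12 + 1/19 = -227/19 ≈ -11.947)
j = -191/1919 (j = (22 - 227/19)/(-45 - 56) = (191/19)/(-101) = (191/19)*(-1/101) = -191/1919 ≈ -0.099531)
-39*(M + j) = -39*(7 - 191/1919) = -39*13242/1919 = -516438/1919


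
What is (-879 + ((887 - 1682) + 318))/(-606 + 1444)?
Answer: -678/419 ≈ -1.6181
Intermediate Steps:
(-879 + ((887 - 1682) + 318))/(-606 + 1444) = (-879 + (-795 + 318))/838 = (-879 - 477)*(1/838) = -1356*1/838 = -678/419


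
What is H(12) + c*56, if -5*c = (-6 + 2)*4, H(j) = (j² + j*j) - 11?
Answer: 2281/5 ≈ 456.20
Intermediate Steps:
H(j) = -11 + 2*j² (H(j) = (j² + j²) - 11 = 2*j² - 11 = -11 + 2*j²)
c = 16/5 (c = -(-6 + 2)*4/5 = -(-4)*4/5 = -⅕*(-16) = 16/5 ≈ 3.2000)
H(12) + c*56 = (-11 + 2*12²) + (16/5)*56 = (-11 + 2*144) + 896/5 = (-11 + 288) + 896/5 = 277 + 896/5 = 2281/5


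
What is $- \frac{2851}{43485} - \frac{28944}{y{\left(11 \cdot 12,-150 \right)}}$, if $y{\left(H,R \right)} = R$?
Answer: $\frac{41940073}{217425} \approx 192.89$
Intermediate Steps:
$- \frac{2851}{43485} - \frac{28944}{y{\left(11 \cdot 12,-150 \right)}} = - \frac{2851}{43485} - \frac{28944}{-150} = \left(-2851\right) \frac{1}{43485} - - \frac{4824}{25} = - \frac{2851}{43485} + \frac{4824}{25} = \frac{41940073}{217425}$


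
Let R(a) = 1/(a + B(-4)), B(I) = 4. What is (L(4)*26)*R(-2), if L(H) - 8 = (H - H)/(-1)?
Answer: 104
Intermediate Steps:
R(a) = 1/(4 + a) (R(a) = 1/(a + 4) = 1/(4 + a))
L(H) = 8 (L(H) = 8 + (H - H)/(-1) = 8 + 0*(-1) = 8 + 0 = 8)
(L(4)*26)*R(-2) = (8*26)/(4 - 2) = 208/2 = 208*(½) = 104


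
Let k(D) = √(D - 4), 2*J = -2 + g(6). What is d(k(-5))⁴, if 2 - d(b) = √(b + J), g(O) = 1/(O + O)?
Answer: (24 - √6*√(-23 + 72*I))⁴/20736 ≈ -6.1555 + 6.2574*I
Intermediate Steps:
g(O) = 1/(2*O)
J = -23/24 (J = (-2 + (½)/6)/2 = (-2 + (½)*(⅙))/2 = (-2 + 1/12)/2 = (½)*(-23/12) = -23/24 ≈ -0.95833)
k(D) = √(-4 + D)
d(b) = 2 - √(-23/24 + b) (d(b) = 2 - √(b - 23/24) = 2 - √(-23/24 + b))
d(k(-5))⁴ = (2 - √(-138 + 144*√(-4 - 5))/12)⁴ = (2 - √(-138 + 144*√(-9))/12)⁴ = (2 - √(-138 + 144*(3*I))/12)⁴ = (2 - √(-138 + 432*I)/12)⁴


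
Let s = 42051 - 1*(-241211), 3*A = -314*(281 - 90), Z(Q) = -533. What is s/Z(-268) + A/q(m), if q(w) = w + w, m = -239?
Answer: -187115783/382161 ≈ -489.63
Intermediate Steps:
q(w) = 2*w
A = -59974/3 (A = (-314*(281 - 90))/3 = (-314*191)/3 = (1/3)*(-59974) = -59974/3 ≈ -19991.)
s = 283262 (s = 42051 + 241211 = 283262)
s/Z(-268) + A/q(m) = 283262/(-533) - 59974/(3*(2*(-239))) = 283262*(-1/533) - 59974/3/(-478) = -283262/533 - 59974/3*(-1/478) = -283262/533 + 29987/717 = -187115783/382161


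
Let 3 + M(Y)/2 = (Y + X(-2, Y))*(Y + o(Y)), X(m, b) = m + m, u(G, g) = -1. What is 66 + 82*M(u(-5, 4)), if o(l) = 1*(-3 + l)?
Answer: 3674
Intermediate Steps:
o(l) = -3 + l
X(m, b) = 2*m
M(Y) = -6 + 2*(-4 + Y)*(-3 + 2*Y) (M(Y) = -6 + 2*((Y + 2*(-2))*(Y + (-3 + Y))) = -6 + 2*((Y - 4)*(-3 + 2*Y)) = -6 + 2*((-4 + Y)*(-3 + 2*Y)) = -6 + 2*(-4 + Y)*(-3 + 2*Y))
66 + 82*M(u(-5, 4)) = 66 + 82*(18 - 22*(-1) + 4*(-1)**2) = 66 + 82*(18 + 22 + 4*1) = 66 + 82*(18 + 22 + 4) = 66 + 82*44 = 66 + 3608 = 3674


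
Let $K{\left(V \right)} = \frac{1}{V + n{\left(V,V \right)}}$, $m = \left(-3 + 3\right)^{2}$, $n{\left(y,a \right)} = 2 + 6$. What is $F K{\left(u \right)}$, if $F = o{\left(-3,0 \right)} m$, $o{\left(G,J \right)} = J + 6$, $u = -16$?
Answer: $0$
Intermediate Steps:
$o{\left(G,J \right)} = 6 + J$
$n{\left(y,a \right)} = 8$
$m = 0$ ($m = 0^{2} = 0$)
$K{\left(V \right)} = \frac{1}{8 + V}$ ($K{\left(V \right)} = \frac{1}{V + 8} = \frac{1}{8 + V}$)
$F = 0$ ($F = \left(6 + 0\right) 0 = 6 \cdot 0 = 0$)
$F K{\left(u \right)} = \frac{0}{8 - 16} = \frac{0}{-8} = 0 \left(- \frac{1}{8}\right) = 0$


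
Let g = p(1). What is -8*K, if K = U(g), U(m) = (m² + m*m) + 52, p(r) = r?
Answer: -432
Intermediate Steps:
g = 1
U(m) = 52 + 2*m² (U(m) = (m² + m²) + 52 = 2*m² + 52 = 52 + 2*m²)
K = 54 (K = 52 + 2*1² = 52 + 2*1 = 52 + 2 = 54)
-8*K = -8*54 = -432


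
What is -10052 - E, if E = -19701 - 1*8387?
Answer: 18036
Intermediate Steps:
E = -28088 (E = -19701 - 8387 = -28088)
-10052 - E = -10052 - 1*(-28088) = -10052 + 28088 = 18036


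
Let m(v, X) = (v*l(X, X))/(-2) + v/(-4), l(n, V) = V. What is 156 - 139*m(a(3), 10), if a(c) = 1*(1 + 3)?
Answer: 3075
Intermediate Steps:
a(c) = 4 (a(c) = 1*4 = 4)
m(v, X) = -v/4 - X*v/2 (m(v, X) = (v*X)/(-2) + v/(-4) = (X*v)*(-½) + v*(-¼) = -X*v/2 - v/4 = -v/4 - X*v/2)
156 - 139*m(a(3), 10) = 156 - (-139)*4*(1 + 2*10)/4 = 156 - (-139)*4*(1 + 20)/4 = 156 - (-139)*4*21/4 = 156 - 139*(-21) = 156 + 2919 = 3075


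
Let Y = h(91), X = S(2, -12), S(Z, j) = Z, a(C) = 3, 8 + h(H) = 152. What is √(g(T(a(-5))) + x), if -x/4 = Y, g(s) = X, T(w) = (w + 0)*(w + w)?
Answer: I*√574 ≈ 23.958*I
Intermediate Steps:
h(H) = 144 (h(H) = -8 + 152 = 144)
T(w) = 2*w² (T(w) = w*(2*w) = 2*w²)
X = 2
Y = 144
g(s) = 2
x = -576 (x = -4*144 = -576)
√(g(T(a(-5))) + x) = √(2 - 576) = √(-574) = I*√574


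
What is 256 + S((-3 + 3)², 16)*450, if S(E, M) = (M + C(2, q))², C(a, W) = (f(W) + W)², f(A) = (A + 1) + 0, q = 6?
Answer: 15401506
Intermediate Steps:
f(A) = 1 + A (f(A) = (1 + A) + 0 = 1 + A)
C(a, W) = (1 + 2*W)² (C(a, W) = ((1 + W) + W)² = (1 + 2*W)²)
S(E, M) = (169 + M)² (S(E, M) = (M + (1 + 2*6)²)² = (M + (1 + 12)²)² = (M + 13²)² = (M + 169)² = (169 + M)²)
256 + S((-3 + 3)², 16)*450 = 256 + (169 + 16)²*450 = 256 + 185²*450 = 256 + 34225*450 = 256 + 15401250 = 15401506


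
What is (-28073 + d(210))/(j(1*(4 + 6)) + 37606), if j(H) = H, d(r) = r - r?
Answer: -28073/37616 ≈ -0.74630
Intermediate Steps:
d(r) = 0
(-28073 + d(210))/(j(1*(4 + 6)) + 37606) = (-28073 + 0)/(1*(4 + 6) + 37606) = -28073/(1*10 + 37606) = -28073/(10 + 37606) = -28073/37616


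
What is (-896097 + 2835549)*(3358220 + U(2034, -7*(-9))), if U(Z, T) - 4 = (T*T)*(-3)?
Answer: 6490021198284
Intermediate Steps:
U(Z, T) = 4 - 3*T**2 (U(Z, T) = 4 + (T*T)*(-3) = 4 + T**2*(-3) = 4 - 3*T**2)
(-896097 + 2835549)*(3358220 + U(2034, -7*(-9))) = (-896097 + 2835549)*(3358220 + (4 - 3*(-7*(-9))**2)) = 1939452*(3358220 + (4 - 3*63**2)) = 1939452*(3358220 + (4 - 3*3969)) = 1939452*(3358220 + (4 - 11907)) = 1939452*(3358220 - 11903) = 1939452*3346317 = 6490021198284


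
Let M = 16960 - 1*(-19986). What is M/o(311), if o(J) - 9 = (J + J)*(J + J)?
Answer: 2842/29761 ≈ 0.095494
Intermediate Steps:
M = 36946 (M = 16960 + 19986 = 36946)
o(J) = 9 + 4*J**2 (o(J) = 9 + (J + J)*(J + J) = 9 + (2*J)*(2*J) = 9 + 4*J**2)
M/o(311) = 36946/(9 + 4*311**2) = 36946/(9 + 4*96721) = 36946/(9 + 386884) = 36946/386893 = 36946*(1/386893) = 2842/29761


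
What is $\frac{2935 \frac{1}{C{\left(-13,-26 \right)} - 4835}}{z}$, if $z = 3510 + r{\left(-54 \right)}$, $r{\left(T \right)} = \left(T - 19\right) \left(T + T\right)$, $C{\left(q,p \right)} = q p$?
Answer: $- \frac{2935}{51238818} \approx -5.7281 \cdot 10^{-5}$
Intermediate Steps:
$C{\left(q,p \right)} = p q$
$r{\left(T \right)} = 2 T \left(-19 + T\right)$ ($r{\left(T \right)} = \left(-19 + T\right) 2 T = 2 T \left(-19 + T\right)$)
$z = 11394$ ($z = 3510 + 2 \left(-54\right) \left(-19 - 54\right) = 3510 + 2 \left(-54\right) \left(-73\right) = 3510 + 7884 = 11394$)
$\frac{2935 \frac{1}{C{\left(-13,-26 \right)} - 4835}}{z} = \frac{2935 \frac{1}{\left(-26\right) \left(-13\right) - 4835}}{11394} = \frac{2935}{338 - 4835} \cdot \frac{1}{11394} = \frac{2935}{-4497} \cdot \frac{1}{11394} = 2935 \left(- \frac{1}{4497}\right) \frac{1}{11394} = \left(- \frac{2935}{4497}\right) \frac{1}{11394} = - \frac{2935}{51238818}$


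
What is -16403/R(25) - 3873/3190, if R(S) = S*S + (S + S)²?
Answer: -12885739/1993750 ≈ -6.4631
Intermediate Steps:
R(S) = 5*S² (R(S) = S² + (2*S)² = S² + 4*S² = 5*S²)
-16403/R(25) - 3873/3190 = -16403/(5*25²) - 3873/3190 = -16403/(5*625) - 3873*1/3190 = -16403/3125 - 3873/3190 = -12885739/1993750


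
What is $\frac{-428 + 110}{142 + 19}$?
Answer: $- \frac{318}{161} \approx -1.9752$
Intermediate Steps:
$\frac{-428 + 110}{142 + 19} = - \frac{318}{161}$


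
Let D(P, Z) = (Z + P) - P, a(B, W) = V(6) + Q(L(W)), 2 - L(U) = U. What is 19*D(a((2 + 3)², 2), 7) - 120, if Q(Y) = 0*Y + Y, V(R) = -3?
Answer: 13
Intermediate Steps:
L(U) = 2 - U
Q(Y) = Y (Q(Y) = 0 + Y = Y)
a(B, W) = -1 - W (a(B, W) = -3 + (2 - W) = -1 - W)
D(P, Z) = Z (D(P, Z) = (P + Z) - P = Z)
19*D(a((2 + 3)², 2), 7) - 120 = 19*7 - 120 = 133 - 120 = 13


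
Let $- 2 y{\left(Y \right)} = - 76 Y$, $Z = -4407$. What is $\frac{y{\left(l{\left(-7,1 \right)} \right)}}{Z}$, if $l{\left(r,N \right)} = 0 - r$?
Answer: $- \frac{266}{4407} \approx -0.060359$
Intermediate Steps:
$l{\left(r,N \right)} = - r$
$y{\left(Y \right)} = 38 Y$ ($y{\left(Y \right)} = - \frac{\left(-76\right) Y}{2} = 38 Y$)
$\frac{y{\left(l{\left(-7,1 \right)} \right)}}{Z} = \frac{38 \left(\left(-1\right) \left(-7\right)\right)}{-4407} = 38 \cdot 7 \left(- \frac{1}{4407}\right) = 266 \left(- \frac{1}{4407}\right) = - \frac{266}{4407}$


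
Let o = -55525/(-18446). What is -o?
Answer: -55525/18446 ≈ -3.0101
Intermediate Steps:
o = 55525/18446 (o = -55525*(-1/18446) = 55525/18446 ≈ 3.0101)
-o = -1*55525/18446 = -55525/18446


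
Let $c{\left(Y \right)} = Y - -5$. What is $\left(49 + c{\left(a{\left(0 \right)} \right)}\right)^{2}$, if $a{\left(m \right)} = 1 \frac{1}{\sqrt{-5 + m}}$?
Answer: $\frac{\left(270 - i \sqrt{5}\right)^{2}}{25} \approx 2915.8 - 48.299 i$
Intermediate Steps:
$a{\left(m \right)} = \frac{1}{\sqrt{-5 + m}}$ ($a{\left(m \right)} = 1 \frac{1}{\sqrt{-5 + m}} = \frac{1}{\sqrt{-5 + m}}$)
$c{\left(Y \right)} = 5 + Y$ ($c{\left(Y \right)} = Y + 5 = 5 + Y$)
$\left(49 + c{\left(a{\left(0 \right)} \right)}\right)^{2} = \left(49 + \left(5 + \frac{1}{\sqrt{-5 + 0}}\right)\right)^{2} = \left(49 + \left(5 + \frac{1}{\sqrt{-5}}\right)\right)^{2} = \left(49 + \left(5 - \frac{i \sqrt{5}}{5}\right)\right)^{2} = \left(54 - \frac{i \sqrt{5}}{5}\right)^{2}$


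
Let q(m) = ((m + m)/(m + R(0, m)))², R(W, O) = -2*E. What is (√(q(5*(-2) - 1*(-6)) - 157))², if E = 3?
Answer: -3909/25 ≈ -156.36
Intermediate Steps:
R(W, O) = -6 (R(W, O) = -2*3 = -6)
q(m) = 4*m²/(-6 + m)² (q(m) = ((m + m)/(m - 6))² = ((2*m)/(-6 + m))² = (2*m/(-6 + m))² = 4*m²/(-6 + m)²)
(√(q(5*(-2) - 1*(-6)) - 157))² = (√(4*(5*(-2) - 1*(-6))²/(-6 + (5*(-2) - 1*(-6)))² - 157))² = (√(4*(-10 + 6)²/(-6 + (-10 + 6))² - 157))² = (√(4*(-4)²/(-6 - 4)² - 157))² = (√(4*16/(-10)² - 157))² = (√(4*16*(1/100) - 157))² = (√(16/25 - 157))² = (√(-3909/25))² = (I*√3909/5)² = -3909/25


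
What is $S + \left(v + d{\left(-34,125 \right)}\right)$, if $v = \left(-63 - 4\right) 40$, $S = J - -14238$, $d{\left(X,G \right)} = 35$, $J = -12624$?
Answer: $-1031$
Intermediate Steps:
$S = 1614$ ($S = -12624 - -14238 = -12624 + 14238 = 1614$)
$v = -2680$ ($v = \left(-67\right) 40 = -2680$)
$S + \left(v + d{\left(-34,125 \right)}\right) = 1614 + \left(-2680 + 35\right) = 1614 - 2645 = -1031$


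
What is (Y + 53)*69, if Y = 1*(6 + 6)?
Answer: 4485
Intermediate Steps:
Y = 12 (Y = 1*12 = 12)
(Y + 53)*69 = (12 + 53)*69 = 65*69 = 4485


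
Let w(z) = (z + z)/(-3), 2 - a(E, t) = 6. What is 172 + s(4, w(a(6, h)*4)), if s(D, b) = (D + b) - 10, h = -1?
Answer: 530/3 ≈ 176.67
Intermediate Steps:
a(E, t) = -4 (a(E, t) = 2 - 1*6 = 2 - 6 = -4)
w(z) = -2*z/3 (w(z) = (2*z)*(-⅓) = -2*z/3)
s(D, b) = -10 + D + b
172 + s(4, w(a(6, h)*4)) = 172 + (-10 + 4 - (-8)*4/3) = 172 + (-10 + 4 - ⅔*(-16)) = 172 + (-10 + 4 + 32/3) = 172 + 14/3 = 530/3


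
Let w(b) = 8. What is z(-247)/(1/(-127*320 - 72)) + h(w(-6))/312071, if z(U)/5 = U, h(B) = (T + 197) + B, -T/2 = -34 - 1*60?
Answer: 15690717672113/312071 ≈ 5.0279e+7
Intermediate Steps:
T = 188 (T = -2*(-34 - 1*60) = -2*(-34 - 60) = -2*(-94) = 188)
h(B) = 385 + B (h(B) = (188 + 197) + B = 385 + B)
z(U) = 5*U
z(-247)/(1/(-127*320 - 72)) + h(w(-6))/312071 = (5*(-247))/(1/(-127*320 - 72)) + (385 + 8)/312071 = -1235/(1/(-40640 - 72)) + 393*(1/312071) = -1235/(1/(-40712)) + 393/312071 = -1235/(-1/40712) + 393/312071 = -1235*(-40712) + 393/312071 = 50279320 + 393/312071 = 15690717672113/312071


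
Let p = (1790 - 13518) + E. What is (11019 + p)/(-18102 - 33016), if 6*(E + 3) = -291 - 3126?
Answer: 2563/102236 ≈ 0.025069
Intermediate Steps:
E = -1145/2 (E = -3 + (-291 - 3126)/6 = -3 + (⅙)*(-3417) = -3 - 1139/2 = -1145/2 ≈ -572.50)
p = -24601/2 (p = (1790 - 13518) - 1145/2 = -11728 - 1145/2 = -24601/2 ≈ -12301.)
(11019 + p)/(-18102 - 33016) = (11019 - 24601/2)/(-18102 - 33016) = -2563/2/(-51118) = -2563/2*(-1/51118) = 2563/102236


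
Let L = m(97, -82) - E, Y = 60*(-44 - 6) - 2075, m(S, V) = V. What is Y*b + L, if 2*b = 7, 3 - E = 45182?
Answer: 54669/2 ≈ 27335.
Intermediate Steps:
E = -45179 (E = 3 - 1*45182 = 3 - 45182 = -45179)
b = 7/2 (b = (1/2)*7 = 7/2 ≈ 3.5000)
Y = -5075 (Y = 60*(-50) - 2075 = -3000 - 2075 = -5075)
L = 45097 (L = -82 - 1*(-45179) = -82 + 45179 = 45097)
Y*b + L = -5075*7/2 + 45097 = -35525/2 + 45097 = 54669/2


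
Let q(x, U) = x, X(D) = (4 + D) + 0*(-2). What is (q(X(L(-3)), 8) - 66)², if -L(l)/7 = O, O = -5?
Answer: 729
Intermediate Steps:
L(l) = 35 (L(l) = -7*(-5) = 35)
X(D) = 4 + D (X(D) = (4 + D) + 0 = 4 + D)
(q(X(L(-3)), 8) - 66)² = ((4 + 35) - 66)² = (39 - 66)² = (-27)² = 729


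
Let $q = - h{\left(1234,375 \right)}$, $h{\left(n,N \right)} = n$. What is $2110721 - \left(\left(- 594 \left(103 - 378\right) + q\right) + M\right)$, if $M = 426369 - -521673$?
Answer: $1000563$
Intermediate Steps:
$M = 948042$ ($M = 426369 + 521673 = 948042$)
$q = -1234$ ($q = \left(-1\right) 1234 = -1234$)
$2110721 - \left(\left(- 594 \left(103 - 378\right) + q\right) + M\right) = 2110721 - \left(\left(- 594 \left(103 - 378\right) - 1234\right) + 948042\right) = 2110721 - \left(\left(\left(-594\right) \left(-275\right) - 1234\right) + 948042\right) = 2110721 - \left(\left(163350 - 1234\right) + 948042\right) = 2110721 - \left(162116 + 948042\right) = 2110721 - 1110158 = 1000563$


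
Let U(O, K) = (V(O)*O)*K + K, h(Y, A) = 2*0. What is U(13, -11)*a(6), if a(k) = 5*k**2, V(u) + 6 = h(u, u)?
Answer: 152460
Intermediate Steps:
h(Y, A) = 0
V(u) = -6 (V(u) = -6 + 0 = -6)
U(O, K) = K - 6*K*O (U(O, K) = (-6*O)*K + K = -6*K*O + K = K - 6*K*O)
U(13, -11)*a(6) = (-11*(1 - 6*13))*(5*6**2) = (-11*(1 - 78))*(5*36) = -11*(-77)*180 = 847*180 = 152460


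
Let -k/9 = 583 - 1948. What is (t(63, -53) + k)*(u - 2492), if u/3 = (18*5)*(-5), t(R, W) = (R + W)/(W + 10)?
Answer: -2029517290/43 ≈ -4.7198e+7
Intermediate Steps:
t(R, W) = (R + W)/(10 + W)
k = 12285 (k = -9*(583 - 1948) = -9*(-1365) = 12285)
u = -1350 (u = 3*((18*5)*(-5)) = 3*(90*(-5)) = 3*(-450) = -1350)
(t(63, -53) + k)*(u - 2492) = ((63 - 53)/(10 - 53) + 12285)*(-1350 - 2492) = (10/(-43) + 12285)*(-3842) = (-1/43*10 + 12285)*(-3842) = (-10/43 + 12285)*(-3842) = (528245/43)*(-3842) = -2029517290/43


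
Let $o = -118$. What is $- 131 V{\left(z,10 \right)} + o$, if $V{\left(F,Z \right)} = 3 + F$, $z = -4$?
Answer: $13$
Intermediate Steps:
$- 131 V{\left(z,10 \right)} + o = - 131 \left(3 - 4\right) - 118 = \left(-131\right) \left(-1\right) - 118 = 131 - 118 = 13$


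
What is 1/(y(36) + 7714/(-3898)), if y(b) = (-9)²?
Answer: 1949/154012 ≈ 0.012655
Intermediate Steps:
y(b) = 81
1/(y(36) + 7714/(-3898)) = 1/(81 + 7714/(-3898)) = 1/(81 + 7714*(-1/3898)) = 1/(81 - 3857/1949) = 1/(154012/1949) = 1949/154012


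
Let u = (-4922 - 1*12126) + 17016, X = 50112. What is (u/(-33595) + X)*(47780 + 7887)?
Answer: 93716099912224/33595 ≈ 2.7896e+9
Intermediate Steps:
u = -32 (u = (-4922 - 12126) + 17016 = -17048 + 17016 = -32)
(u/(-33595) + X)*(47780 + 7887) = (-32/(-33595) + 50112)*(47780 + 7887) = (-32*(-1/33595) + 50112)*55667 = (32/33595 + 50112)*55667 = (1683512672/33595)*55667 = 93716099912224/33595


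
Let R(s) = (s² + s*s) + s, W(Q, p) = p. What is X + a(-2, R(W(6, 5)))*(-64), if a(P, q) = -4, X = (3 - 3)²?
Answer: 256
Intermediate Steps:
X = 0 (X = 0² = 0)
R(s) = s + 2*s² (R(s) = (s² + s²) + s = 2*s² + s = s + 2*s²)
X + a(-2, R(W(6, 5)))*(-64) = 0 - 4*(-64) = 0 + 256 = 256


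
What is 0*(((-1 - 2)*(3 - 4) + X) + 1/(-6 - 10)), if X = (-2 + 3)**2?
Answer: 0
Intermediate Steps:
X = 1 (X = 1**2 = 1)
0*(((-1 - 2)*(3 - 4) + X) + 1/(-6 - 10)) = 0*(((-1 - 2)*(3 - 4) + 1) + 1/(-6 - 10)) = 0*((-3*(-1) + 1) + 1/(-16)) = 0*((3 + 1) - 1/16) = 0*(4 - 1/16) = 0*(63/16) = 0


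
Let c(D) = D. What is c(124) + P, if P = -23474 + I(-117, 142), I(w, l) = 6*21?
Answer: -23224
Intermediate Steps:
I(w, l) = 126
P = -23348 (P = -23474 + 126 = -23348)
c(124) + P = 124 - 23348 = -23224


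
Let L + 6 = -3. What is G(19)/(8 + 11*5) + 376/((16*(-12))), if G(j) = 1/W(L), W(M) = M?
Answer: -8891/4536 ≈ -1.9601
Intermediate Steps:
L = -9 (L = -6 - 3 = -9)
G(j) = -⅑ (G(j) = 1/(-9) = -⅑)
G(19)/(8 + 11*5) + 376/((16*(-12))) = -1/(9*(8 + 11*5)) + 376/((16*(-12))) = -1/(9*(8 + 55)) + 376/(-192) = -⅑/63 + 376*(-1/192) = -⅑*1/63 - 47/24 = -1/567 - 47/24 = -8891/4536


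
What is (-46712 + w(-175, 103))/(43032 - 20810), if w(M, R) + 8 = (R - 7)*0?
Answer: -23360/11111 ≈ -2.1024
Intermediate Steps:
w(M, R) = -8 (w(M, R) = -8 + (R - 7)*0 = -8 + (-7 + R)*0 = -8 + 0 = -8)
(-46712 + w(-175, 103))/(43032 - 20810) = (-46712 - 8)/(43032 - 20810) = -46720/22222 = -46720*1/22222 = -23360/11111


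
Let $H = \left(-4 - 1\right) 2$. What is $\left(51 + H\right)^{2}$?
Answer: $1681$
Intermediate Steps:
$H = -10$ ($H = \left(-5\right) 2 = -10$)
$\left(51 + H\right)^{2} = \left(51 - 10\right)^{2} = 41^{2} = 1681$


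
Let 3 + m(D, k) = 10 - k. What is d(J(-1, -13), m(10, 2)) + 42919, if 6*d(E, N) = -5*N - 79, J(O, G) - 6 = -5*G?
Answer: 128705/3 ≈ 42902.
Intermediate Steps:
m(D, k) = 7 - k (m(D, k) = -3 + (10 - k) = 7 - k)
J(O, G) = 6 - 5*G
d(E, N) = -79/6 - 5*N/6 (d(E, N) = (-5*N - 79)/6 = (-79 - 5*N)/6 = -79/6 - 5*N/6)
d(J(-1, -13), m(10, 2)) + 42919 = (-79/6 - 5*(7 - 1*2)/6) + 42919 = (-79/6 - 5*(7 - 2)/6) + 42919 = (-79/6 - 5/6*5) + 42919 = (-79/6 - 25/6) + 42919 = -52/3 + 42919 = 128705/3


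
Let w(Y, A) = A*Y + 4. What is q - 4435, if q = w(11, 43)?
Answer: -3958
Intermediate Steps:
w(Y, A) = 4 + A*Y
q = 477 (q = 4 + 43*11 = 4 + 473 = 477)
q - 4435 = 477 - 4435 = -3958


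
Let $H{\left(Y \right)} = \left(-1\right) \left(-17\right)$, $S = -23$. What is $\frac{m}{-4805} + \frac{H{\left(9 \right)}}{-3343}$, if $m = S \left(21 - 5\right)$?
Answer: $\frac{1148539}{16063115} \approx 0.071502$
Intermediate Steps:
$H{\left(Y \right)} = 17$
$m = -368$ ($m = - 23 \left(21 - 5\right) = \left(-23\right) 16 = -368$)
$\frac{m}{-4805} + \frac{H{\left(9 \right)}}{-3343} = - \frac{368}{-4805} + \frac{17}{-3343} = \left(-368\right) \left(- \frac{1}{4805}\right) + 17 \left(- \frac{1}{3343}\right) = \frac{368}{4805} - \frac{17}{3343} = \frac{1148539}{16063115}$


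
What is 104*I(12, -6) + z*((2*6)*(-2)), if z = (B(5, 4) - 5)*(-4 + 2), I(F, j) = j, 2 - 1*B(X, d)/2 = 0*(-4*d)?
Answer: -672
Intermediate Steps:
B(X, d) = 4 (B(X, d) = 4 - 0*(-4*d) = 4 - 2*0 = 4 + 0 = 4)
z = 2 (z = (4 - 5)*(-4 + 2) = -1*(-2) = 2)
104*I(12, -6) + z*((2*6)*(-2)) = 104*(-6) + 2*((2*6)*(-2)) = -624 + 2*(12*(-2)) = -624 + 2*(-24) = -624 - 48 = -672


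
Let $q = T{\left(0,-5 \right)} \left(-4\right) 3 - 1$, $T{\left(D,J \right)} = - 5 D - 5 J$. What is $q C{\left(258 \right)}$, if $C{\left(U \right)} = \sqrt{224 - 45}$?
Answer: $- 301 \sqrt{179} \approx -4027.1$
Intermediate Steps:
$C{\left(U \right)} = \sqrt{179}$
$q = -301$ ($q = \left(\left(-5\right) 0 - -25\right) \left(-4\right) 3 - 1 = \left(0 + 25\right) \left(-4\right) 3 - 1 = 25 \left(-4\right) 3 - 1 = \left(-100\right) 3 - 1 = -300 - 1 = -301$)
$q C{\left(258 \right)} = - 301 \sqrt{179}$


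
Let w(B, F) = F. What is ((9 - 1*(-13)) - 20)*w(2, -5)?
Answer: -10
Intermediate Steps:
((9 - 1*(-13)) - 20)*w(2, -5) = ((9 - 1*(-13)) - 20)*(-5) = ((9 + 13) - 20)*(-5) = (22 - 20)*(-5) = 2*(-5) = -10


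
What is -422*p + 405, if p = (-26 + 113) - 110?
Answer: 10111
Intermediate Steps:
p = -23 (p = 87 - 110 = -23)
-422*p + 405 = -422*(-23) + 405 = 9706 + 405 = 10111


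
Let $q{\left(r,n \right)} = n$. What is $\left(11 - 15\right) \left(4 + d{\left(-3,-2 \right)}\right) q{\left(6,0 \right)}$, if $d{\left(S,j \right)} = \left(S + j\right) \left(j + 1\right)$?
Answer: $0$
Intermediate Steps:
$d{\left(S,j \right)} = \left(1 + j\right) \left(S + j\right)$ ($d{\left(S,j \right)} = \left(S + j\right) \left(1 + j\right) = \left(1 + j\right) \left(S + j\right)$)
$\left(11 - 15\right) \left(4 + d{\left(-3,-2 \right)}\right) q{\left(6,0 \right)} = \left(11 - 15\right) \left(4 - \left(-1 - 4\right)\right) 0 = - 4 \left(4 + \left(-3 - 2 + 4 + 6\right)\right) 0 = - 4 \left(4 + 5\right) 0 = - 4 \cdot 9 \cdot 0 = \left(-4\right) 0 = 0$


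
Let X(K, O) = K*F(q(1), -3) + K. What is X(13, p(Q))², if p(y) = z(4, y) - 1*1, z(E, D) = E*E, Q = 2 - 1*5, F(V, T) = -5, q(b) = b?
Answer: 2704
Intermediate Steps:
Q = -3 (Q = 2 - 5 = -3)
z(E, D) = E²
p(y) = 15 (p(y) = 4² - 1*1 = 16 - 1 = 15)
X(K, O) = -4*K (X(K, O) = K*(-5) + K = -5*K + K = -4*K)
X(13, p(Q))² = (-4*13)² = (-52)² = 2704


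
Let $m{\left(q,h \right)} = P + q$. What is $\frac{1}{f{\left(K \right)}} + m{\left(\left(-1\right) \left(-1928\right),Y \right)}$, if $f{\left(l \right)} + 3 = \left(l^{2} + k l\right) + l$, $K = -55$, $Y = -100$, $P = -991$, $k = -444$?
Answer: $\frac{25661620}{27387} \approx 937.0$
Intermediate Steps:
$m{\left(q,h \right)} = -991 + q$
$f{\left(l \right)} = -3 + l^{2} - 443 l$ ($f{\left(l \right)} = -3 + \left(\left(l^{2} - 444 l\right) + l\right) = -3 + \left(l^{2} - 443 l\right) = -3 + l^{2} - 443 l$)
$\frac{1}{f{\left(K \right)}} + m{\left(\left(-1\right) \left(-1928\right),Y \right)} = \frac{1}{-3 + \left(-55\right)^{2} - -24365} - -937 = \frac{1}{-3 + 3025 + 24365} + \left(-991 + 1928\right) = \frac{1}{27387} + 937 = \frac{25661620}{27387}$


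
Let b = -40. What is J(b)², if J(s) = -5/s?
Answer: 1/64 ≈ 0.015625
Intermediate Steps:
J(b)² = (-5/(-40))² = (-5*(-1/40))² = (⅛)² = 1/64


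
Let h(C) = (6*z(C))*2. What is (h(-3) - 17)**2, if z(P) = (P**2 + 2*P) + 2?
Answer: 1849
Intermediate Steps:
z(P) = 2 + P**2 + 2*P
h(C) = 24 + 12*C**2 + 24*C (h(C) = (6*(2 + C**2 + 2*C))*2 = (12 + 6*C**2 + 12*C)*2 = 24 + 12*C**2 + 24*C)
(h(-3) - 17)**2 = ((24 + 12*(-3)**2 + 24*(-3)) - 17)**2 = ((24 + 12*9 - 72) - 17)**2 = ((24 + 108 - 72) - 17)**2 = (60 - 17)**2 = 43**2 = 1849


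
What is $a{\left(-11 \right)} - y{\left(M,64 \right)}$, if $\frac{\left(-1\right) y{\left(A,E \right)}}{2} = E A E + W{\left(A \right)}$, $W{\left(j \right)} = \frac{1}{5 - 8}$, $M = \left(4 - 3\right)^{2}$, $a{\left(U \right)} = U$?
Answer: $\frac{24541}{3} \approx 8180.3$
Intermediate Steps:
$M = 1$ ($M = 1^{2} = 1$)
$W{\left(j \right)} = - \frac{1}{3}$ ($W{\left(j \right)} = \frac{1}{-3} = - \frac{1}{3}$)
$y{\left(A,E \right)} = \frac{2}{3} - 2 A E^{2}$ ($y{\left(A,E \right)} = - 2 \left(E A E - \frac{1}{3}\right) = - 2 \left(A E E - \frac{1}{3}\right) = - 2 \left(A E^{2} - \frac{1}{3}\right) = - 2 \left(- \frac{1}{3} + A E^{2}\right) = \frac{2}{3} - 2 A E^{2}$)
$a{\left(-11 \right)} - y{\left(M,64 \right)} = -11 - \left(\frac{2}{3} - 2 \cdot 64^{2}\right) = -11 - \left(\frac{2}{3} - 2 \cdot 4096\right) = -11 - \left(\frac{2}{3} - 8192\right) = -11 - - \frac{24574}{3} = -11 + \frac{24574}{3} = \frac{24541}{3}$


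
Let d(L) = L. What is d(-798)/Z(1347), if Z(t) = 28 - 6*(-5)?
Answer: -399/29 ≈ -13.759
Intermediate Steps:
Z(t) = 58 (Z(t) = 28 + 30 = 58)
d(-798)/Z(1347) = -798/58 = -798*1/58 = -399/29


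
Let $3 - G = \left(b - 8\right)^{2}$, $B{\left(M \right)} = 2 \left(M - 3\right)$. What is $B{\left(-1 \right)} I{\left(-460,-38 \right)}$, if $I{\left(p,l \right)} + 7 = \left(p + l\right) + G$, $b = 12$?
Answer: $4144$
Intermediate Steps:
$B{\left(M \right)} = -6 + 2 M$ ($B{\left(M \right)} = 2 \left(-3 + M\right) = -6 + 2 M$)
$G = -13$ ($G = 3 - \left(12 - 8\right)^{2} = 3 - 4^{2} = 3 - 16 = -13$)
$I{\left(p,l \right)} = -20 + l + p$ ($I{\left(p,l \right)} = -7 - \left(13 - l - p\right) = -7 + \left(-13 + l + p\right) = -20 + l + p$)
$B{\left(-1 \right)} I{\left(-460,-38 \right)} = \left(-6 + 2 \left(-1\right)\right) \left(-20 - 38 - 460\right) = \left(-6 - 2\right) \left(-518\right) = \left(-8\right) \left(-518\right) = 4144$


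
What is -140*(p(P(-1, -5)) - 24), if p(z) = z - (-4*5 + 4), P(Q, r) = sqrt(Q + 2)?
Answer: 980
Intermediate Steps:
P(Q, r) = sqrt(2 + Q)
p(z) = 16 + z (p(z) = z - (-20 + 4) = z - 1*(-16) = z + 16 = 16 + z)
-140*(p(P(-1, -5)) - 24) = -140*((16 + sqrt(2 - 1)) - 24) = -140*((16 + sqrt(1)) - 24) = -140*((16 + 1) - 24) = -140*(17 - 24) = -140*(-7) = 980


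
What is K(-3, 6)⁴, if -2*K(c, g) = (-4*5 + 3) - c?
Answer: 2401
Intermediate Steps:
K(c, g) = 17/2 + c/2 (K(c, g) = -((-4*5 + 3) - c)/2 = -((-20 + 3) - c)/2 = -(-17 - c)/2 = 17/2 + c/2)
K(-3, 6)⁴ = (17/2 + (½)*(-3))⁴ = (17/2 - 3/2)⁴ = 7⁴ = 2401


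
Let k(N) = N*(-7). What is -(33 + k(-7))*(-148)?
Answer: 12136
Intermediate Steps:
k(N) = -7*N
-(33 + k(-7))*(-148) = -(33 - 7*(-7))*(-148) = -(33 + 49)*(-148) = -82*(-148) = -1*(-12136) = 12136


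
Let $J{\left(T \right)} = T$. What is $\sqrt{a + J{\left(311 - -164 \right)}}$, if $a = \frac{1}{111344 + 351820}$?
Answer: $\frac{\sqrt{25474355909691}}{231582} \approx 21.794$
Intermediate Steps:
$a = \frac{1}{463164} \approx 2.1591 \cdot 10^{-6}$
$\sqrt{a + J{\left(311 - -164 \right)}} = \sqrt{\frac{1}{463164} + \left(311 - -164\right)} = \sqrt{\frac{1}{463164} + \left(311 + 164\right)} = \sqrt{\frac{1}{463164} + 475} = \sqrt{\frac{220002901}{463164}} = \frac{\sqrt{25474355909691}}{231582}$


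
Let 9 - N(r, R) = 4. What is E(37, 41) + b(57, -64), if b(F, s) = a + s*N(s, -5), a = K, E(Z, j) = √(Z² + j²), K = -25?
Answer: -345 + 5*√122 ≈ -289.77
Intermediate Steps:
N(r, R) = 5 (N(r, R) = 9 - 1*4 = 9 - 4 = 5)
a = -25
b(F, s) = -25 + 5*s (b(F, s) = -25 + s*5 = -25 + 5*s)
E(37, 41) + b(57, -64) = √(37² + 41²) + (-25 + 5*(-64)) = √(1369 + 1681) + (-25 - 320) = √3050 - 345 = 5*√122 - 345 = -345 + 5*√122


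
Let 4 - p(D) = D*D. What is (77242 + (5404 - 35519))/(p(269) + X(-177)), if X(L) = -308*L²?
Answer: -15709/3240563 ≈ -0.0048476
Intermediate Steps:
p(D) = 4 - D² (p(D) = 4 - D*D = 4 - D²)
(77242 + (5404 - 35519))/(p(269) + X(-177)) = (77242 + (5404 - 35519))/((4 - 1*269²) - 308*(-177)²) = (77242 - 30115)/((4 - 1*72361) - 308*31329) = 47127/((4 - 72361) - 9649332) = 47127/(-72357 - 9649332) = 47127/(-9721689) = 47127*(-1/9721689) = -15709/3240563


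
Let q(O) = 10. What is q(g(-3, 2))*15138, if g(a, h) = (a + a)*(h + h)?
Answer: 151380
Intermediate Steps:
g(a, h) = 4*a*h (g(a, h) = (2*a)*(2*h) = 4*a*h)
q(g(-3, 2))*15138 = 10*15138 = 151380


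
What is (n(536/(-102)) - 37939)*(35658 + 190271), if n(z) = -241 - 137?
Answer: -8656921493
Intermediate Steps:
n(z) = -378
(n(536/(-102)) - 37939)*(35658 + 190271) = (-378 - 37939)*(35658 + 190271) = -38317*225929 = -8656921493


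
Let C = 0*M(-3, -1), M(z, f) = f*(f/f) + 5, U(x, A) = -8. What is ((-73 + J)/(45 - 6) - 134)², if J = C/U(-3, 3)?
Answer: 28079401/1521 ≈ 18461.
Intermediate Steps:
M(z, f) = 5 + f (M(z, f) = f*1 + 5 = f + 5 = 5 + f)
C = 0 (C = 0*(5 - 1) = 0*4 = 0)
J = 0 (J = 0/(-8) = 0*(-⅛) = 0)
((-73 + J)/(45 - 6) - 134)² = ((-73 + 0)/(45 - 6) - 134)² = (-73/39 - 134)² = (-5299/39)² = 28079401/1521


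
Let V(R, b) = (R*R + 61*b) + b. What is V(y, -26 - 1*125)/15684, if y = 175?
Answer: 21263/15684 ≈ 1.3557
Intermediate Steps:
V(R, b) = R**2 + 62*b (V(R, b) = (R**2 + 61*b) + b = R**2 + 62*b)
V(y, -26 - 1*125)/15684 = (175**2 + 62*(-26 - 1*125))/15684 = (30625 + 62*(-26 - 125))*(1/15684) = (30625 + 62*(-151))*(1/15684) = (30625 - 9362)*(1/15684) = 21263*(1/15684) = 21263/15684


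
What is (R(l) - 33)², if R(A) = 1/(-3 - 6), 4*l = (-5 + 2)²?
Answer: 88804/81 ≈ 1096.3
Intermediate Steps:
l = 9/4 (l = (-5 + 2)²/4 = (¼)*(-3)² = (¼)*9 = 9/4 ≈ 2.2500)
R(A) = -⅑ (R(A) = 1/(-9) = -⅑)
(R(l) - 33)² = (-⅑ - 33)² = (-298/9)² = 88804/81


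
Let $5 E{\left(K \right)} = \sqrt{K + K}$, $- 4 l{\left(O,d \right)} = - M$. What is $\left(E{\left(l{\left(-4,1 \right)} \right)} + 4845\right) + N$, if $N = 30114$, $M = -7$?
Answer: $34959 + \frac{i \sqrt{14}}{10} \approx 34959.0 + 0.37417 i$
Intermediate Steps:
$l{\left(O,d \right)} = - \frac{7}{4}$ ($l{\left(O,d \right)} = - \frac{\left(-1\right) \left(-7\right)}{4} = \left(- \frac{1}{4}\right) 7 = - \frac{7}{4}$)
$E{\left(K \right)} = \frac{\sqrt{2} \sqrt{K}}{5}$ ($E{\left(K \right)} = \frac{\sqrt{K + K}}{5} = \frac{\sqrt{2 K}}{5} = \frac{\sqrt{2} \sqrt{K}}{5}$)
$\left(E{\left(l{\left(-4,1 \right)} \right)} + 4845\right) + N = \left(\frac{\sqrt{2} \sqrt{- \frac{7}{4}}}{5} + 4845\right) + 30114 = \left(\frac{\sqrt{2} \frac{i \sqrt{7}}{2}}{5} + 4845\right) + 30114 = \left(\frac{i \sqrt{14}}{10} + 4845\right) + 30114 = \left(4845 + \frac{i \sqrt{14}}{10}\right) + 30114 = 34959 + \frac{i \sqrt{14}}{10}$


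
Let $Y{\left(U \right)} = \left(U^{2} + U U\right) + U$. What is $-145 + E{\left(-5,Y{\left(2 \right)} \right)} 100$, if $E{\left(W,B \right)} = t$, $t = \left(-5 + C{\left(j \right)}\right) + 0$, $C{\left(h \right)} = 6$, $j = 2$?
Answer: $-45$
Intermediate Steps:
$t = 1$ ($t = \left(-5 + 6\right) + 0 = 1 + 0 = 1$)
$Y{\left(U \right)} = U + 2 U^{2}$ ($Y{\left(U \right)} = \left(U^{2} + U^{2}\right) + U = 2 U^{2} + U = U + 2 U^{2}$)
$E{\left(W,B \right)} = 1$
$-145 + E{\left(-5,Y{\left(2 \right)} \right)} 100 = -145 + 1 \cdot 100 = -145 + 100 = -45$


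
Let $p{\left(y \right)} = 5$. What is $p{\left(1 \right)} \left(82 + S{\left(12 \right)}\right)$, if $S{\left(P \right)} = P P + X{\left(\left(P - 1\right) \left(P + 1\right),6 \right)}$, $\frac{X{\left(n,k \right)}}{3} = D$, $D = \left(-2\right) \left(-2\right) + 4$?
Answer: $1250$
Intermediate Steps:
$D = 8$ ($D = 4 + 4 = 8$)
$X{\left(n,k \right)} = 24$ ($X{\left(n,k \right)} = 3 \cdot 8 = 24$)
$S{\left(P \right)} = 24 + P^{2}$ ($S{\left(P \right)} = P P + 24 = P^{2} + 24 = 24 + P^{2}$)
$p{\left(1 \right)} \left(82 + S{\left(12 \right)}\right) = 5 \left(82 + \left(24 + 12^{2}\right)\right) = 5 \left(82 + \left(24 + 144\right)\right) = 5 \left(82 + 168\right) = 5 \cdot 250 = 1250$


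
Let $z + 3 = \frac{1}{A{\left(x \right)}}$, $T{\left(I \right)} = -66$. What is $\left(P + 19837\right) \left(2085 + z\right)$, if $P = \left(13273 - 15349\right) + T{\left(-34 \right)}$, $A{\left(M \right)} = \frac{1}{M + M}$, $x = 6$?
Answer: $37053330$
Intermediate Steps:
$A{\left(M \right)} = \frac{1}{2 M}$
$P = -2142$ ($P = \left(13273 - 15349\right) - 66 = -2076 - 66 = -2142$)
$z = 9$ ($z = -3 + \frac{1}{\frac{1}{2} \cdot \frac{1}{6}} = -3 + \frac{1}{\frac{1}{12}} = -3 + 12 = 9$)
$\left(P + 19837\right) \left(2085 + z\right) = \left(-2142 + 19837\right) \left(2085 + 9\right) = 17695 \cdot 2094 = 37053330$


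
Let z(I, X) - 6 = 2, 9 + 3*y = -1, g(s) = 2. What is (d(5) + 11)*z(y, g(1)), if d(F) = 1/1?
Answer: 96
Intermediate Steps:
y = -10/3 (y = -3 + (1/3)*(-1) = -3 - 1/3 = -10/3 ≈ -3.3333)
d(F) = 1
z(I, X) = 8 (z(I, X) = 6 + 2 = 8)
(d(5) + 11)*z(y, g(1)) = (1 + 11)*8 = 12*8 = 96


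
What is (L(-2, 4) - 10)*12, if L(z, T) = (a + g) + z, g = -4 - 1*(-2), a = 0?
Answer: -168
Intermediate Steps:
g = -2 (g = -4 + 2 = -2)
L(z, T) = -2 + z (L(z, T) = (0 - 2) + z = -2 + z)
(L(-2, 4) - 10)*12 = ((-2 - 2) - 10)*12 = (-4 - 10)*12 = -14*12 = -168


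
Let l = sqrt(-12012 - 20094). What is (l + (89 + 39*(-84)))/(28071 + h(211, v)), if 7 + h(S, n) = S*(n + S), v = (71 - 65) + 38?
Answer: -3187/81869 + I*sqrt(32106)/81869 ≈ -0.038928 + 0.0021886*I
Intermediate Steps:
l = I*sqrt(32106) (l = sqrt(-32106) = I*sqrt(32106) ≈ 179.18*I)
v = 44 (v = 6 + 38 = 44)
h(S, n) = -7 + S*(S + n) (h(S, n) = -7 + S*(n + S) = -7 + S*(S + n))
(l + (89 + 39*(-84)))/(28071 + h(211, v)) = (I*sqrt(32106) + (89 + 39*(-84)))/(28071 + (-7 + 211**2 + 211*44)) = (I*sqrt(32106) + (89 - 3276))/(28071 + (-7 + 44521 + 9284)) = (I*sqrt(32106) - 3187)/(28071 + 53798) = (-3187 + I*sqrt(32106))/81869 = (-3187 + I*sqrt(32106))*(1/81869) = -3187/81869 + I*sqrt(32106)/81869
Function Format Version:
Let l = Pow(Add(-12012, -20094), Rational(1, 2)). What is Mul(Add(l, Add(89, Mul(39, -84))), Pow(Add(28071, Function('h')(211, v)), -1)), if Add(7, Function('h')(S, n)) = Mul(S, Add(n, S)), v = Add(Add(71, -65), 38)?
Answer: Add(Rational(-3187, 81869), Mul(Rational(1, 81869), I, Pow(32106, Rational(1, 2)))) ≈ Add(-0.038928, Mul(0.0021886, I))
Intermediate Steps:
l = Mul(I, Pow(32106, Rational(1, 2))) (l = Pow(-32106, Rational(1, 2)) = Mul(I, Pow(32106, Rational(1, 2))) ≈ Mul(179.18, I))
v = 44 (v = Add(6, 38) = 44)
Function('h')(S, n) = Add(-7, Mul(S, Add(S, n))) (Function('h')(S, n) = Add(-7, Mul(S, Add(n, S))) = Add(-7, Mul(S, Add(S, n))))
Mul(Add(l, Add(89, Mul(39, -84))), Pow(Add(28071, Function('h')(211, v)), -1)) = Mul(Add(Mul(I, Pow(32106, Rational(1, 2))), Add(89, Mul(39, -84))), Pow(Add(28071, Add(-7, Pow(211, 2), Mul(211, 44))), -1)) = Mul(Add(Mul(I, Pow(32106, Rational(1, 2))), Add(89, -3276)), Pow(Add(28071, Add(-7, 44521, 9284)), -1)) = Mul(Add(Mul(I, Pow(32106, Rational(1, 2))), -3187), Pow(Add(28071, 53798), -1)) = Mul(Add(-3187, Mul(I, Pow(32106, Rational(1, 2)))), Pow(81869, -1)) = Mul(Add(-3187, Mul(I, Pow(32106, Rational(1, 2)))), Rational(1, 81869)) = Add(Rational(-3187, 81869), Mul(Rational(1, 81869), I, Pow(32106, Rational(1, 2))))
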